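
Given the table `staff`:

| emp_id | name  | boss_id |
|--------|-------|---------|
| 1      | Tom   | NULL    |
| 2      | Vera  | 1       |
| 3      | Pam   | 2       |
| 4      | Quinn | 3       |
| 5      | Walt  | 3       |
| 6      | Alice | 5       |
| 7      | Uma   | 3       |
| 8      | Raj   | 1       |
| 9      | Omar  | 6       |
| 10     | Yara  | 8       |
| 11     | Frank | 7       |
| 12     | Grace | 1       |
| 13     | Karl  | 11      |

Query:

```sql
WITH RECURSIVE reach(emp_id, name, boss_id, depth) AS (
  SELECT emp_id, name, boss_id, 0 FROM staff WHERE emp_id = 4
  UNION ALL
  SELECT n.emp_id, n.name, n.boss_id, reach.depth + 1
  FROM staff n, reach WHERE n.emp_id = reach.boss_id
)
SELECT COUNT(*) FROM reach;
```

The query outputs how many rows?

4

Base: emp_id=4 (Quinn), boss_id=3, depth 0.
Iteration 1: join on emp_id=3 -> Pam (id 3, boss_id=2, depth 1).
Iteration 2: join on emp_id=2 -> Vera (id 2, boss_id=1, depth 2).
Iteration 3: join on emp_id=1 -> Tom (id 1, boss_id=NULL, depth 3).
Iteration 4: boss_id is NULL; no match; recursion stops.
Total rows emitted: 4.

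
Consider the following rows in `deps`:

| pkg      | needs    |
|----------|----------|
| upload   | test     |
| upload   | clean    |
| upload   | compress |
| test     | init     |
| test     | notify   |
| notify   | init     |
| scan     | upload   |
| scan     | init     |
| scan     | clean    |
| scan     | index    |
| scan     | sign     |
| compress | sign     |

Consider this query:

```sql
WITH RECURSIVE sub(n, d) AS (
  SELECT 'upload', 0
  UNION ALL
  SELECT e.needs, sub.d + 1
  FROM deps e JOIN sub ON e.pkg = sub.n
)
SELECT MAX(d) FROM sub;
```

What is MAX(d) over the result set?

Base: (upload, d=0).
Iteration 1: edges from {upload} -> (clean, d=1), (compress, d=1), (test, d=1).
Iteration 2: edges from {clean,compress,test} -> (init, d=2), (notify, d=2), (sign, d=2).
Iteration 3: edges from {init,notify,sign} -> (init, d=3).
Iteration 4: no outgoing edges from {init}; recursion stops.
d values: 0, 1, 1, 1, 2, 2, 2, 3; the maximum is 3.

3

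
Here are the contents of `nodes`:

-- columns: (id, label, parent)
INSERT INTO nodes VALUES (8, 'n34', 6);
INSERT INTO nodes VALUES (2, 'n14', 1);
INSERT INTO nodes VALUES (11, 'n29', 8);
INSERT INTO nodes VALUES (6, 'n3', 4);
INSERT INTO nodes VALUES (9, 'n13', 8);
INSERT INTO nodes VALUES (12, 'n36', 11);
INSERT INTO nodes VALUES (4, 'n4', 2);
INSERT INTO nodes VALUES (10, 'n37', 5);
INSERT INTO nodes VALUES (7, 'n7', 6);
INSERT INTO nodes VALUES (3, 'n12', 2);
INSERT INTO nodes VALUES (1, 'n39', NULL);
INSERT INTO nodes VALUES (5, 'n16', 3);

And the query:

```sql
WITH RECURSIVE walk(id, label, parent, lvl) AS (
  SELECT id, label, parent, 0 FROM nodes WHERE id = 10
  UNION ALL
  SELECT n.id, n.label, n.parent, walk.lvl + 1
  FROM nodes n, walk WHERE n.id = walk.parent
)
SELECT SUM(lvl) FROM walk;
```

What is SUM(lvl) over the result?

10

Base: id=10 (n37), parent=5, lvl 0.
Iteration 1: join on id=5 -> n16 (id 5, parent=3, lvl 1).
Iteration 2: join on id=3 -> n12 (id 3, parent=2, lvl 2).
Iteration 3: join on id=2 -> n14 (id 2, parent=1, lvl 3).
Iteration 4: join on id=1 -> n39 (id 1, parent=NULL, lvl 4).
Iteration 5: parent is NULL; no match; recursion stops.
SUM(lvl) = 0 + 1 + 2 + 3 + 4 = 10.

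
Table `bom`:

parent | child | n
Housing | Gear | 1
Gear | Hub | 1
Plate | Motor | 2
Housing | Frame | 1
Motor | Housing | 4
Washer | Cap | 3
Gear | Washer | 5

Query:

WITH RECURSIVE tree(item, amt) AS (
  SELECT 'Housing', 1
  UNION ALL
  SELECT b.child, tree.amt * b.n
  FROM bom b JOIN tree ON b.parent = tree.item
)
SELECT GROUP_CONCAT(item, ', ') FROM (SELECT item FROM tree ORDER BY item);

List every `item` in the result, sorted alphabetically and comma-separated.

Cap, Frame, Gear, Housing, Hub, Washer

Base: (Housing, amt=1).
Iteration 1: components of {Housing} -> Frame = 1*1 = 1, Gear = 1*1 = 1.
Iteration 2: components of {Frame,Gear} -> Hub = 1*1 = 1, Washer = 1*5 = 5.
Iteration 3: components of {Hub,Washer} -> Cap = 5*3 = 15.
Iteration 4: no further components; recursion stops.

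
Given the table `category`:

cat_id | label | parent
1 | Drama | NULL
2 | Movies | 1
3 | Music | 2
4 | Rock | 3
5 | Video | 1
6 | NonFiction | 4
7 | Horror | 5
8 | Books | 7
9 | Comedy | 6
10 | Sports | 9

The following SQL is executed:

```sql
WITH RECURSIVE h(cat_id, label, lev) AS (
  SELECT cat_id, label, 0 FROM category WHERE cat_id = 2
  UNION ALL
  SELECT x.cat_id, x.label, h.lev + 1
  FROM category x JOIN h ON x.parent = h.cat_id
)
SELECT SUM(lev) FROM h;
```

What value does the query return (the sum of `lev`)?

Base: cat_id=2 (Movies) at lev 0.
Iteration 1: rows with parent in {2} -> Music (id 3, lev 1).
Iteration 2: rows with parent in {3} -> Rock (id 4, lev 2).
Iteration 3: rows with parent in {4} -> NonFiction (id 6, lev 3).
Iteration 4: rows with parent in {6} -> Comedy (id 9, lev 4).
Iteration 5: rows with parent in {9} -> Sports (id 10, lev 5).
Iteration 6: no rows with parent in {10}; recursion stops.
SUM(lev) = 0 + 1 + 2 + 3 + 4 + 5 = 15.

15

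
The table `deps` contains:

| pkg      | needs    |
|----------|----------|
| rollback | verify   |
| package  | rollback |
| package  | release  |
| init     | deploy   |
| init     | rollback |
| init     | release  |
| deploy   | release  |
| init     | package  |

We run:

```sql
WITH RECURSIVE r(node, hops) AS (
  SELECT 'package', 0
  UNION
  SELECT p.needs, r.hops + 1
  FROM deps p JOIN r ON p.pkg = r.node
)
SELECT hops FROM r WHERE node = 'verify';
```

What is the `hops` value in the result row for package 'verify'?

2

Base: (package, hops=0).
Iteration 1: edges from {package} -> (release, hops=1), (rollback, hops=1).
Iteration 2: edges from {release,rollback} -> (verify, hops=2).
Iteration 3: no outgoing edges from {verify}; recursion stops.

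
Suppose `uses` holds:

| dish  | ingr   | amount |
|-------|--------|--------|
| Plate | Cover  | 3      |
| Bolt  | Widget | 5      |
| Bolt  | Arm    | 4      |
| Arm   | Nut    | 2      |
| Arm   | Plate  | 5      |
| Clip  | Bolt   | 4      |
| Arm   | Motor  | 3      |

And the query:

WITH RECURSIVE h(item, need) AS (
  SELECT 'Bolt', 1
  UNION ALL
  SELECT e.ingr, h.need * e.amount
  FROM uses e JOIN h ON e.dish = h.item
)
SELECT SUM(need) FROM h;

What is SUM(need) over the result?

110

Base: (Bolt, need=1).
Iteration 1: components of {Bolt} -> Arm = 1*4 = 4, Widget = 1*5 = 5.
Iteration 2: components of {Arm,Widget} -> Motor = 4*3 = 12, Nut = 4*2 = 8, Plate = 4*5 = 20.
Iteration 3: components of {Motor,Nut,Plate} -> Cover = 20*3 = 60.
Iteration 4: no further components; recursion stops.
SUM(need) = 1 + 4 + 5 + 8 + 20 + 12 + 60 = 110.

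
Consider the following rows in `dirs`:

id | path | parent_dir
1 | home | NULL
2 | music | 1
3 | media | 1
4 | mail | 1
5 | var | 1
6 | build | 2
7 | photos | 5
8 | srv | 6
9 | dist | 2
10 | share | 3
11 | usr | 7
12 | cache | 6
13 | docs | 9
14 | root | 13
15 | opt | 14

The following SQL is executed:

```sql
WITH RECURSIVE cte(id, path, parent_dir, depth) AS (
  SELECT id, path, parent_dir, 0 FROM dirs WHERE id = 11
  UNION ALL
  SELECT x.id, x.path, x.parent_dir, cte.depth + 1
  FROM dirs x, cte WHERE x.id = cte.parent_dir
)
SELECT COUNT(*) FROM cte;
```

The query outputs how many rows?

Base: id=11 (usr), parent_dir=7, depth 0.
Iteration 1: join on id=7 -> photos (id 7, parent_dir=5, depth 1).
Iteration 2: join on id=5 -> var (id 5, parent_dir=1, depth 2).
Iteration 3: join on id=1 -> home (id 1, parent_dir=NULL, depth 3).
Iteration 4: parent_dir is NULL; no match; recursion stops.
Total rows emitted: 4.

4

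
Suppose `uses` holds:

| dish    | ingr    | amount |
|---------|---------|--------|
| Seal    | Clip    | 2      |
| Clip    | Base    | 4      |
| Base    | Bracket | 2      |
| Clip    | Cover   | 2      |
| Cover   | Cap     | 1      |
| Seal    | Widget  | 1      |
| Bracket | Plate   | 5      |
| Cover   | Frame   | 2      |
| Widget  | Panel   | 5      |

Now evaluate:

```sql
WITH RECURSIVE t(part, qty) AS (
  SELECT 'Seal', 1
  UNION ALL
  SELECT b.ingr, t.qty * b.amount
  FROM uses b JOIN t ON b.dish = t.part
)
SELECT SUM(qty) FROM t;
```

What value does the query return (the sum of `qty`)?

Base: (Seal, qty=1).
Iteration 1: components of {Seal} -> Clip = 1*2 = 2, Widget = 1*1 = 1.
Iteration 2: components of {Clip,Widget} -> Base = 2*4 = 8, Cover = 2*2 = 4, Panel = 1*5 = 5.
Iteration 3: components of {Base,Cover,Panel} -> Bracket = 8*2 = 16, Cap = 4*1 = 4, Frame = 4*2 = 8.
Iteration 4: components of {Bracket,Cap,Frame} -> Plate = 16*5 = 80.
Iteration 5: no further components; recursion stops.
SUM(qty) = 1 + 2 + 1 + 8 + 4 + 5 + 16 + 4 + 8 + 80 = 129.

129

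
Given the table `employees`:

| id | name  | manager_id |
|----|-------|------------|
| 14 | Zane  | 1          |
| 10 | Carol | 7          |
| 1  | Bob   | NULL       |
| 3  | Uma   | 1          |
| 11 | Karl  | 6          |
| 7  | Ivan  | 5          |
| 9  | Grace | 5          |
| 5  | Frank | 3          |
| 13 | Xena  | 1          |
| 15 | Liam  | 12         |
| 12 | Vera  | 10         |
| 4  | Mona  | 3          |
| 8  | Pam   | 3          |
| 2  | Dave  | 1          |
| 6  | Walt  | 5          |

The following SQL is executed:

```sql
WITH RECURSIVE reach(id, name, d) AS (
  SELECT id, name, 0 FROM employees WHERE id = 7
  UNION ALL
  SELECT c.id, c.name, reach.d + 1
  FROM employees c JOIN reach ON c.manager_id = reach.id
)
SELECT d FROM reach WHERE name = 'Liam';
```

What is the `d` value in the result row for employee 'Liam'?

3

Base: id=7 (Ivan) at d 0.
Iteration 1: rows with manager_id in {7} -> Carol (id 10, d 1).
Iteration 2: rows with manager_id in {10} -> Vera (id 12, d 2).
Iteration 3: rows with manager_id in {12} -> Liam (id 15, d 3).
Iteration 4: no rows with manager_id in {15}; recursion stops.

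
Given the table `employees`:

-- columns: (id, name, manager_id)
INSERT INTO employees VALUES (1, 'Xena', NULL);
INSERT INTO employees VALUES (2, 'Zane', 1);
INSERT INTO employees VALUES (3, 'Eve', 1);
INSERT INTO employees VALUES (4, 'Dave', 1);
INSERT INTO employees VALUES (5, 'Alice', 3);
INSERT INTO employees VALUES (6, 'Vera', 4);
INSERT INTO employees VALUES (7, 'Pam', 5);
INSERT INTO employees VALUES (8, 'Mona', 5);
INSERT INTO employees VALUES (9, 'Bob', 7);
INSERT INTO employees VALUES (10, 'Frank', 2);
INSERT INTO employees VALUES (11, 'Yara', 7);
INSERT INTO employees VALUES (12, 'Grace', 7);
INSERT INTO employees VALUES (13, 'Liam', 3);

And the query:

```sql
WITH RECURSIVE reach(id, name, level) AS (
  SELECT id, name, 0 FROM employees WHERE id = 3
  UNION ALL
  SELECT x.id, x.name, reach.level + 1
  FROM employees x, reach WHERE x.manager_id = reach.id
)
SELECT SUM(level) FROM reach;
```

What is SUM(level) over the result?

15

Base: id=3 (Eve) at level 0.
Iteration 1: rows with manager_id in {3} -> Alice (id 5, level 1), Liam (id 13, level 1).
Iteration 2: rows with manager_id in {5,13} -> Pam (id 7, level 2), Mona (id 8, level 2).
Iteration 3: rows with manager_id in {7,8} -> Bob (id 9, level 3), Yara (id 11, level 3), Grace (id 12, level 3).
Iteration 4: no rows with manager_id in {9,11,12}; recursion stops.
SUM(level) = 0 + 1 + 1 + 2 + 2 + 3 + 3 + 3 = 15.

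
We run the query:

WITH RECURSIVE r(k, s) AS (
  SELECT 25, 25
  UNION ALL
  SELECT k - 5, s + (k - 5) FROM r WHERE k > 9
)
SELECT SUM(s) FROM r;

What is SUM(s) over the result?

275

Base: k=25, s=25.
Iteration 1: 25 > 9 holds -> k = 25 - 5 = 20, s = 25 + 20 = 45.
Iteration 2: 20 > 9 holds -> k = 20 - 5 = 15, s = 45 + 15 = 60.
Iteration 3: 15 > 9 holds -> k = 15 - 5 = 10, s = 60 + 10 = 70.
Iteration 4: 10 > 9 holds -> k = 10 - 5 = 5, s = 70 + 5 = 75.
Iteration 5: 5 > 9 fails; recursion stops.
SUM(s) = 25 + 45 + 60 + 70 + 75 = 275.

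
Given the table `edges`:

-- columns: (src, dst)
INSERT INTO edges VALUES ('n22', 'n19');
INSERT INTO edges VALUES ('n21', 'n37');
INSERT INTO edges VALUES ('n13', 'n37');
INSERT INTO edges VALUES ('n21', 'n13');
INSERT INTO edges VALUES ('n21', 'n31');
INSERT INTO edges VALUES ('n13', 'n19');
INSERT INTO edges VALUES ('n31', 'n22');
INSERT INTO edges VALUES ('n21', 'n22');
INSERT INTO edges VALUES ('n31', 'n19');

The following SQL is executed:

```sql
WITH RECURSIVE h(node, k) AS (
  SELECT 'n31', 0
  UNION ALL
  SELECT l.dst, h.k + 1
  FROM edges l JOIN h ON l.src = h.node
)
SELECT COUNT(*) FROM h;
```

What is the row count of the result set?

Base: (n31, k=0).
Iteration 1: edges from {n31} -> (n19, k=1), (n22, k=1).
Iteration 2: edges from {n19,n22} -> (n19, k=2).
Iteration 3: no outgoing edges from {n19}; recursion stops.
Total rows emitted: 4.

4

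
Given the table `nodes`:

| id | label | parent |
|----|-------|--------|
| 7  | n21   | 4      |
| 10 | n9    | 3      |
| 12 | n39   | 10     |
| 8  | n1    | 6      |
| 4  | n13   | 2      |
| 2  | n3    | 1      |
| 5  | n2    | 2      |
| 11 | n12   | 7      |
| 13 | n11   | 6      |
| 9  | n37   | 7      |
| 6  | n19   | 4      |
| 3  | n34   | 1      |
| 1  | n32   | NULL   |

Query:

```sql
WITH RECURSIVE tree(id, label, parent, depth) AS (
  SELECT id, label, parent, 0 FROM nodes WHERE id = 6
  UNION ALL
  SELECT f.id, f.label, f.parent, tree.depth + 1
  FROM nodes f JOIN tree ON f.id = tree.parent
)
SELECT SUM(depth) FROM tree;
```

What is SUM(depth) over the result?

Base: id=6 (n19), parent=4, depth 0.
Iteration 1: join on id=4 -> n13 (id 4, parent=2, depth 1).
Iteration 2: join on id=2 -> n3 (id 2, parent=1, depth 2).
Iteration 3: join on id=1 -> n32 (id 1, parent=NULL, depth 3).
Iteration 4: parent is NULL; no match; recursion stops.
SUM(depth) = 0 + 1 + 2 + 3 = 6.

6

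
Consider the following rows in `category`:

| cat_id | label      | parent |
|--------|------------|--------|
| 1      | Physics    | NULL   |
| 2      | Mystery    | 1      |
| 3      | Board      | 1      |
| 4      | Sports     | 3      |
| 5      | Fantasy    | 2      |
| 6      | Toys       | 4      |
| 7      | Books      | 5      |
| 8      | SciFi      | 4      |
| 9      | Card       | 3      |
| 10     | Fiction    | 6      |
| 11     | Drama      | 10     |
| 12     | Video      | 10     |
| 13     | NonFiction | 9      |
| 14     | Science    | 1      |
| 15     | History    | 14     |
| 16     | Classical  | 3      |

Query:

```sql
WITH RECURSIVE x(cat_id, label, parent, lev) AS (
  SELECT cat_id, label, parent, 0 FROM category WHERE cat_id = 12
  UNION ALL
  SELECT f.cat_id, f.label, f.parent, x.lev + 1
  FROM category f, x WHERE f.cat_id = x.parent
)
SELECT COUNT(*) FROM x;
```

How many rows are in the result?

6

Base: cat_id=12 (Video), parent=10, lev 0.
Iteration 1: join on cat_id=10 -> Fiction (id 10, parent=6, lev 1).
Iteration 2: join on cat_id=6 -> Toys (id 6, parent=4, lev 2).
Iteration 3: join on cat_id=4 -> Sports (id 4, parent=3, lev 3).
Iteration 4: join on cat_id=3 -> Board (id 3, parent=1, lev 4).
Iteration 5: join on cat_id=1 -> Physics (id 1, parent=NULL, lev 5).
Iteration 6: parent is NULL; no match; recursion stops.
Total rows emitted: 6.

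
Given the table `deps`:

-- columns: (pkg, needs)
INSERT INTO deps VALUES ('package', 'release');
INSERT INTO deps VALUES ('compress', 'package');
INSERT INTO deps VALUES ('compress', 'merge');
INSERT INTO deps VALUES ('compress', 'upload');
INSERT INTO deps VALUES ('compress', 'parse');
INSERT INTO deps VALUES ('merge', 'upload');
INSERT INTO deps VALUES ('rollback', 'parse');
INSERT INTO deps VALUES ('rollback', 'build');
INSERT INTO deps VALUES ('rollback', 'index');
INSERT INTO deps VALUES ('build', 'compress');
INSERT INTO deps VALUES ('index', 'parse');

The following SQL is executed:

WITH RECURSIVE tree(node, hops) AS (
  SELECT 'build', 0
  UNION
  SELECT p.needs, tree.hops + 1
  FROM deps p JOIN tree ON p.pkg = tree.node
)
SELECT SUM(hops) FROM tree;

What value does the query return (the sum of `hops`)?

15

Base: (build, hops=0).
Iteration 1: edges from {build} -> (compress, hops=1).
Iteration 2: edges from {compress} -> (merge, hops=2), (package, hops=2), (parse, hops=2), (upload, hops=2).
Iteration 3: edges from {merge,package,parse,upload} -> (release, hops=3), (upload, hops=3).
Iteration 4: no outgoing edges from {release,upload}; recursion stops.
SUM(hops) = 0 + 1 + 2 + 2 + 2 + 2 + 3 + 3 = 15.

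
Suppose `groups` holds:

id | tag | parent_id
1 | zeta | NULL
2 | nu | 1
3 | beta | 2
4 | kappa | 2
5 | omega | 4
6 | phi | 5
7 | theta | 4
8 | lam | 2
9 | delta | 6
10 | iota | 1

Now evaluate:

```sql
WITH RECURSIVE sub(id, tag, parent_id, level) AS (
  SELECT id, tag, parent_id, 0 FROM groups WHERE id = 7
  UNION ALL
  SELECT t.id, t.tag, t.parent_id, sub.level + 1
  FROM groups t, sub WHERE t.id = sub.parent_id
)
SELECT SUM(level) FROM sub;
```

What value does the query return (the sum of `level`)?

Base: id=7 (theta), parent_id=4, level 0.
Iteration 1: join on id=4 -> kappa (id 4, parent_id=2, level 1).
Iteration 2: join on id=2 -> nu (id 2, parent_id=1, level 2).
Iteration 3: join on id=1 -> zeta (id 1, parent_id=NULL, level 3).
Iteration 4: parent_id is NULL; no match; recursion stops.
SUM(level) = 0 + 1 + 2 + 3 = 6.

6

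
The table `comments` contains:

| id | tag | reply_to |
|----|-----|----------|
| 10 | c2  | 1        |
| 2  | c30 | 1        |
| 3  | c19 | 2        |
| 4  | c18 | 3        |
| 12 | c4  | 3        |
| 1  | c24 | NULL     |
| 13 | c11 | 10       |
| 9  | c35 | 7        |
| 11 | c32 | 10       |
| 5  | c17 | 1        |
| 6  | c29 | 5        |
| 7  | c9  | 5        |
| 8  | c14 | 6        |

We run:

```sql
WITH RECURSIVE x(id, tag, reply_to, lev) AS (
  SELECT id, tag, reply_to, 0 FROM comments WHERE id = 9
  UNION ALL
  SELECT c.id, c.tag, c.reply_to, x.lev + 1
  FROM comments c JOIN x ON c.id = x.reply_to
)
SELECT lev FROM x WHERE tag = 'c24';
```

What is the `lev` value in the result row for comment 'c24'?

3

Base: id=9 (c35), reply_to=7, lev 0.
Iteration 1: join on id=7 -> c9 (id 7, reply_to=5, lev 1).
Iteration 2: join on id=5 -> c17 (id 5, reply_to=1, lev 2).
Iteration 3: join on id=1 -> c24 (id 1, reply_to=NULL, lev 3).
Iteration 4: reply_to is NULL; no match; recursion stops.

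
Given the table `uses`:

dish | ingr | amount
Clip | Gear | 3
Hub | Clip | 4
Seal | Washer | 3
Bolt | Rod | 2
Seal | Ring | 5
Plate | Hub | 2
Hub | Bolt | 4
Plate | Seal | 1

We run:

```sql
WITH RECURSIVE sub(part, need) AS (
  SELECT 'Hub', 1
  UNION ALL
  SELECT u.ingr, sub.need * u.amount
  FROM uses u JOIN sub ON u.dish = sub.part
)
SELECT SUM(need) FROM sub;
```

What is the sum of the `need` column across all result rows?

29

Base: (Hub, need=1).
Iteration 1: components of {Hub} -> Bolt = 1*4 = 4, Clip = 1*4 = 4.
Iteration 2: components of {Bolt,Clip} -> Gear = 4*3 = 12, Rod = 4*2 = 8.
Iteration 3: no further components; recursion stops.
SUM(need) = 1 + 4 + 4 + 12 + 8 = 29.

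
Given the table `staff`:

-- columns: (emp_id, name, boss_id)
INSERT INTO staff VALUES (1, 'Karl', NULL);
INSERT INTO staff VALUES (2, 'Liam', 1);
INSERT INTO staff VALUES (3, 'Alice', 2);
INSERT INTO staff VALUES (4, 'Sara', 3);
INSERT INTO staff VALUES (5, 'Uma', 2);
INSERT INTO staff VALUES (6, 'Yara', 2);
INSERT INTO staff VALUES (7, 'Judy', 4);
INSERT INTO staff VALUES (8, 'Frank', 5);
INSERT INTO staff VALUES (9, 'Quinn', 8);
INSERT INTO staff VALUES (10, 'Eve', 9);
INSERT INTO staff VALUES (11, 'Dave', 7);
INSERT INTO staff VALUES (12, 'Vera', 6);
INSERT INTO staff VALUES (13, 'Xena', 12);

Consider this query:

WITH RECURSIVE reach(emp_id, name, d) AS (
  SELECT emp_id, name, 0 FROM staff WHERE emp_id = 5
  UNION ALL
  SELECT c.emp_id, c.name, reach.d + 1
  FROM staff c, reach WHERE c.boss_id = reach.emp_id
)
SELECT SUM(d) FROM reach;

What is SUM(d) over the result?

6

Base: emp_id=5 (Uma) at d 0.
Iteration 1: rows with boss_id in {5} -> Frank (id 8, d 1).
Iteration 2: rows with boss_id in {8} -> Quinn (id 9, d 2).
Iteration 3: rows with boss_id in {9} -> Eve (id 10, d 3).
Iteration 4: no rows with boss_id in {10}; recursion stops.
SUM(d) = 0 + 1 + 2 + 3 = 6.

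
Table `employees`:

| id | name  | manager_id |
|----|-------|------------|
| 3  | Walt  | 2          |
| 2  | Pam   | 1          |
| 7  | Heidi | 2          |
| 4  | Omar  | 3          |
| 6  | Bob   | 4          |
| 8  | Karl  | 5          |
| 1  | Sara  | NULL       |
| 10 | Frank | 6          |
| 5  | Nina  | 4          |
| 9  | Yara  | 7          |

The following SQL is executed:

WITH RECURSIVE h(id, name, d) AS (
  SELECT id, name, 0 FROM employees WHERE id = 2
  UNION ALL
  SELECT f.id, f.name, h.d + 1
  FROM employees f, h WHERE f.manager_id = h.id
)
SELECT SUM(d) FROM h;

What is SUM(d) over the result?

20

Base: id=2 (Pam) at d 0.
Iteration 1: rows with manager_id in {2} -> Walt (id 3, d 1), Heidi (id 7, d 1).
Iteration 2: rows with manager_id in {3,7} -> Omar (id 4, d 2), Yara (id 9, d 2).
Iteration 3: rows with manager_id in {4,9} -> Nina (id 5, d 3), Bob (id 6, d 3).
Iteration 4: rows with manager_id in {5,6} -> Karl (id 8, d 4), Frank (id 10, d 4).
Iteration 5: no rows with manager_id in {8,10}; recursion stops.
SUM(d) = 0 + 1 + 1 + 2 + 2 + 3 + 3 + 4 + 4 = 20.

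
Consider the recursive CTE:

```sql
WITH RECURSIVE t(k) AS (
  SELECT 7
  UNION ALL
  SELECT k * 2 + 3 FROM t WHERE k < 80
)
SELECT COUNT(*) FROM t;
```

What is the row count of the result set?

Base: k=7.
Iteration 1: 7 < 80 holds -> k = 7 * 2 + 3 = 17.
Iteration 2: 17 < 80 holds -> k = 17 * 2 + 3 = 37.
Iteration 3: 37 < 80 holds -> k = 37 * 2 + 3 = 77.
Iteration 4: 77 < 80 holds -> k = 77 * 2 + 3 = 157.
Iteration 5: 157 < 80 fails; recursion stops.
Total rows emitted: 5.

5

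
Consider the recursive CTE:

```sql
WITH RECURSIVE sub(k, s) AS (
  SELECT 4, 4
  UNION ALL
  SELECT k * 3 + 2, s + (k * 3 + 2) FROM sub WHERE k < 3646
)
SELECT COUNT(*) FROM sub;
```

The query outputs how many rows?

8

Base: k=4, s=4.
Iteration 1: 4 < 3646 holds -> k = 4 * 3 + 2 = 14, s = 4 + 14 = 18.
Iteration 2: 14 < 3646 holds -> k = 14 * 3 + 2 = 44, s = 18 + 44 = 62.
Iteration 3: 44 < 3646 holds -> k = 44 * 3 + 2 = 134, s = 62 + 134 = 196.
Iteration 4: 134 < 3646 holds -> k = 134 * 3 + 2 = 404, s = 196 + 404 = 600.
Iteration 5: 404 < 3646 holds -> k = 404 * 3 + 2 = 1214, s = 600 + 1214 = 1814.
Iteration 6: 1214 < 3646 holds -> k = 1214 * 3 + 2 = 3644, s = 1814 + 3644 = 5458.
Iteration 7: 3644 < 3646 holds -> k = 3644 * 3 + 2 = 10934, s = 5458 + 10934 = 16392.
Iteration 8: 10934 < 3646 fails; recursion stops.
Total rows emitted: 8.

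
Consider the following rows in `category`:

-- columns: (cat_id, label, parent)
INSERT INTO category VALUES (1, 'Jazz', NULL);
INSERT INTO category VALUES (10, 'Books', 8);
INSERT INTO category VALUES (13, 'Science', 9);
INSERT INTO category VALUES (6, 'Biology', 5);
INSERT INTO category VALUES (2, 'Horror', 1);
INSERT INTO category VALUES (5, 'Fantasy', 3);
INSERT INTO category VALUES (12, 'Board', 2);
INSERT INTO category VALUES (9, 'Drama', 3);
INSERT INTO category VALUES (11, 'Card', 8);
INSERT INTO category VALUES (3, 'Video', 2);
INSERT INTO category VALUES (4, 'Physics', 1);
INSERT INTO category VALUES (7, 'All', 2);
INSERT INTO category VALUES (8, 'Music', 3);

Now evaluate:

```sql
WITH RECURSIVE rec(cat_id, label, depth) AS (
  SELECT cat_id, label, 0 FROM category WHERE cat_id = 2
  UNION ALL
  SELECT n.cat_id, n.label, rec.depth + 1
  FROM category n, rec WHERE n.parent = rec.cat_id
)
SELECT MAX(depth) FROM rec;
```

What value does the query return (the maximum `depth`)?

Base: cat_id=2 (Horror) at depth 0.
Iteration 1: rows with parent in {2} -> Video (id 3, depth 1), All (id 7, depth 1), Board (id 12, depth 1).
Iteration 2: rows with parent in {3,7,12} -> Fantasy (id 5, depth 2), Music (id 8, depth 2), Drama (id 9, depth 2).
Iteration 3: rows with parent in {5,8,9} -> Biology (id 6, depth 3), Books (id 10, depth 3), Card (id 11, depth 3), Science (id 13, depth 3).
Iteration 4: no rows with parent in {6,10,11,13}; recursion stops.
depth values: 0, 1, 1, 1, 2, 2, 2, 3, 3, 3, 3; the maximum is 3.

3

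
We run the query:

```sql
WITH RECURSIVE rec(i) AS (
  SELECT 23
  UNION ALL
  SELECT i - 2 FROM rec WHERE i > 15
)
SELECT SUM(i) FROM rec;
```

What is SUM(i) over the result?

95

Base: i=23.
Iteration 1: 23 > 15 holds -> i = 23 - 2 = 21.
Iteration 2: 21 > 15 holds -> i = 21 - 2 = 19.
Iteration 3: 19 > 15 holds -> i = 19 - 2 = 17.
Iteration 4: 17 > 15 holds -> i = 17 - 2 = 15.
Iteration 5: 15 > 15 fails; recursion stops.
SUM(i) = 23 + 21 + 19 + 17 + 15 = 95.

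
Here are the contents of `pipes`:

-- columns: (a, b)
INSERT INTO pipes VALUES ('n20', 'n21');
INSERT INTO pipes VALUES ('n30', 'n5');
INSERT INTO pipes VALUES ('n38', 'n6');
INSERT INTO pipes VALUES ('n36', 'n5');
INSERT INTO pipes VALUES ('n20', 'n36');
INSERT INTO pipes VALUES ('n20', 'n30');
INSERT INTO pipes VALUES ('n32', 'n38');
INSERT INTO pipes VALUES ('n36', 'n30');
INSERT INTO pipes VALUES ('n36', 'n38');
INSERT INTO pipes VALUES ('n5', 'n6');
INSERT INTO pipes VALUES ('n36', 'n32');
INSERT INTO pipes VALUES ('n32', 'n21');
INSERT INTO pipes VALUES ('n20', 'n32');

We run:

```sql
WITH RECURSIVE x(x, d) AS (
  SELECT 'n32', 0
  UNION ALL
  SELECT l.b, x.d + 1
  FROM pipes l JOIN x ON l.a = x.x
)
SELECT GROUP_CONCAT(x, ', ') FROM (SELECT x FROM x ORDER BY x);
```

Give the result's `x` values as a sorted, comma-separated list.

n21, n32, n38, n6

Base: (n32, d=0).
Iteration 1: edges from {n32} -> (n21, d=1), (n38, d=1).
Iteration 2: edges from {n21,n38} -> (n6, d=2).
Iteration 3: no outgoing edges from {n6}; recursion stops.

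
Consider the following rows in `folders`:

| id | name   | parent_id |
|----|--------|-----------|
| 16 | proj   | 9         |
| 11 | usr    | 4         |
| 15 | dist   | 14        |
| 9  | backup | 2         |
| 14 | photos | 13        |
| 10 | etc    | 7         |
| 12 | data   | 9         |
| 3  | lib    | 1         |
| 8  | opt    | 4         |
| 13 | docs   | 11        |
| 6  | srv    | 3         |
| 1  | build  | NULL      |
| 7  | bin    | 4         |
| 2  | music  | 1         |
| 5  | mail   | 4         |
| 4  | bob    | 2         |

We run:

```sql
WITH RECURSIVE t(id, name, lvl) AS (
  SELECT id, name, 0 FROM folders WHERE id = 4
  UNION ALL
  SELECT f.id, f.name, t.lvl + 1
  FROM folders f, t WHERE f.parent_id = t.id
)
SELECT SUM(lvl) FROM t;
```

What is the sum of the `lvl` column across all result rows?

Base: id=4 (bob) at lvl 0.
Iteration 1: rows with parent_id in {4} -> mail (id 5, lvl 1), bin (id 7, lvl 1), opt (id 8, lvl 1), usr (id 11, lvl 1).
Iteration 2: rows with parent_id in {5,7,8,11} -> etc (id 10, lvl 2), docs (id 13, lvl 2).
Iteration 3: rows with parent_id in {10,13} -> photos (id 14, lvl 3).
Iteration 4: rows with parent_id in {14} -> dist (id 15, lvl 4).
Iteration 5: no rows with parent_id in {15}; recursion stops.
SUM(lvl) = 0 + 1 + 1 + 1 + 1 + 2 + 2 + 3 + 4 = 15.

15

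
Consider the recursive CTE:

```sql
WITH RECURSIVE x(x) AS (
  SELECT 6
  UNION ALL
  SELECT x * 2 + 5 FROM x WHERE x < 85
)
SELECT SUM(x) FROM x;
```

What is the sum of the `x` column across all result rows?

Base: x=6.
Iteration 1: 6 < 85 holds -> x = 6 * 2 + 5 = 17.
Iteration 2: 17 < 85 holds -> x = 17 * 2 + 5 = 39.
Iteration 3: 39 < 85 holds -> x = 39 * 2 + 5 = 83.
Iteration 4: 83 < 85 holds -> x = 83 * 2 + 5 = 171.
Iteration 5: 171 < 85 fails; recursion stops.
SUM(x) = 6 + 17 + 39 + 83 + 171 = 316.

316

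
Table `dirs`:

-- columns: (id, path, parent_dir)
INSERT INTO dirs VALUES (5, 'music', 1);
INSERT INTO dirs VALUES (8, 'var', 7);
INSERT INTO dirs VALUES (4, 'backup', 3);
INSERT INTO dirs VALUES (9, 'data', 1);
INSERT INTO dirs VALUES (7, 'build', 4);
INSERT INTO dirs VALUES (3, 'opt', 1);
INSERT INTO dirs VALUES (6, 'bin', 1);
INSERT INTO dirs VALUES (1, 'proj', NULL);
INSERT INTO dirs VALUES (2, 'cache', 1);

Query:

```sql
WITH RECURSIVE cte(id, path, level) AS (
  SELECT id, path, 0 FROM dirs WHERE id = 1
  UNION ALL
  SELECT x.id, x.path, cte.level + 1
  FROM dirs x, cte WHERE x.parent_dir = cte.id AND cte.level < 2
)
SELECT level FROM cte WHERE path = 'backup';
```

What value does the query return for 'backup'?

2

Base: id=1 (proj) at level 0.
Iteration 1: rows with parent_dir in {1} -> cache (id 2, level 1), opt (id 3, level 1), music (id 5, level 1), bin (id 6, level 1), data (id 9, level 1).
Iteration 2: rows with parent_dir in {2,3,5,6,9} -> backup (id 4, level 2).
Iteration 3: level < 2 fails for all current rows; recursion stops.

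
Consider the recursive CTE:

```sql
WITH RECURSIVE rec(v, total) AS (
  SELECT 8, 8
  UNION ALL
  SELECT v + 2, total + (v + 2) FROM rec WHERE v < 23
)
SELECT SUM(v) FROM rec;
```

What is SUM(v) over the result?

144

Base: v=8, total=8.
Iteration 1: 8 < 23 holds -> v = 8 + 2 = 10, total = 8 + 10 = 18.
Iteration 2: 10 < 23 holds -> v = 10 + 2 = 12, total = 18 + 12 = 30.
Iteration 3: 12 < 23 holds -> v = 12 + 2 = 14, total = 30 + 14 = 44.
Iteration 4: 14 < 23 holds -> v = 14 + 2 = 16, total = 44 + 16 = 60.
Iteration 5: 16 < 23 holds -> v = 16 + 2 = 18, total = 60 + 18 = 78.
Iteration 6: 18 < 23 holds -> v = 18 + 2 = 20, total = 78 + 20 = 98.
Iteration 7: 20 < 23 holds -> v = 20 + 2 = 22, total = 98 + 22 = 120.
Iteration 8: 22 < 23 holds -> v = 22 + 2 = 24, total = 120 + 24 = 144.
Iteration 9: 24 < 23 fails; recursion stops.
SUM(v) = 8 + 10 + 12 + 14 + 16 + 18 + 20 + 22 + 24 = 144.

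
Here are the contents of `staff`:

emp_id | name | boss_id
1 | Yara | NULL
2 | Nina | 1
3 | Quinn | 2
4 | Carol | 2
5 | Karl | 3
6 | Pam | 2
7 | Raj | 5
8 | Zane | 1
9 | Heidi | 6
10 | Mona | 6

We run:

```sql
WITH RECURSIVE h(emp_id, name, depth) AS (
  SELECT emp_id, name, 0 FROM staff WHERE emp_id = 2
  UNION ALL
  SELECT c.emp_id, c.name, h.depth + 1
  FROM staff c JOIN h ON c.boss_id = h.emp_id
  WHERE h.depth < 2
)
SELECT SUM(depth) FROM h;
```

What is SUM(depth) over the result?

Base: emp_id=2 (Nina) at depth 0.
Iteration 1: rows with boss_id in {2} -> Quinn (id 3, depth 1), Carol (id 4, depth 1), Pam (id 6, depth 1).
Iteration 2: rows with boss_id in {3,4,6} -> Karl (id 5, depth 2), Heidi (id 9, depth 2), Mona (id 10, depth 2).
Iteration 3: depth < 2 fails for all current rows; recursion stops.
SUM(depth) = 0 + 1 + 1 + 1 + 2 + 2 + 2 = 9.

9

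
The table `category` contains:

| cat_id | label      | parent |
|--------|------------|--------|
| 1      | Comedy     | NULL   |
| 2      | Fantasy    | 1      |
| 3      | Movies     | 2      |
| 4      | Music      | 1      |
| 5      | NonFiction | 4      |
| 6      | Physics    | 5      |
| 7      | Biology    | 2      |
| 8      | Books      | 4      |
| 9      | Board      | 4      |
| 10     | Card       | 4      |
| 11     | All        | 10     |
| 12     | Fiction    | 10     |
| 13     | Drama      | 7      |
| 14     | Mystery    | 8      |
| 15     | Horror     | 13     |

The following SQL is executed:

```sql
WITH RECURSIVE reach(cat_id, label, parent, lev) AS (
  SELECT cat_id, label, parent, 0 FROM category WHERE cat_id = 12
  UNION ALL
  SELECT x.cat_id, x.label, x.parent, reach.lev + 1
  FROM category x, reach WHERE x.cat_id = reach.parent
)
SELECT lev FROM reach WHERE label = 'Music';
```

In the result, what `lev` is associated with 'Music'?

2

Base: cat_id=12 (Fiction), parent=10, lev 0.
Iteration 1: join on cat_id=10 -> Card (id 10, parent=4, lev 1).
Iteration 2: join on cat_id=4 -> Music (id 4, parent=1, lev 2).
Iteration 3: join on cat_id=1 -> Comedy (id 1, parent=NULL, lev 3).
Iteration 4: parent is NULL; no match; recursion stops.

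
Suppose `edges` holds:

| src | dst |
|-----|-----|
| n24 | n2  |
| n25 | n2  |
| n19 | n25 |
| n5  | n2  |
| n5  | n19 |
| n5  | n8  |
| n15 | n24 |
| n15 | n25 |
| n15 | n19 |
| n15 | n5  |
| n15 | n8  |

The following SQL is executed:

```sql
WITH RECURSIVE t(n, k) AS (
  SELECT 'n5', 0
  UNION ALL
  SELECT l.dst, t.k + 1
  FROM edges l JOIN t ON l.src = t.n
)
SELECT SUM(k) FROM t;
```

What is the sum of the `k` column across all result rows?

8

Base: (n5, k=0).
Iteration 1: edges from {n5} -> (n19, k=1), (n2, k=1), (n8, k=1).
Iteration 2: edges from {n19,n2,n8} -> (n25, k=2).
Iteration 3: edges from {n25} -> (n2, k=3).
Iteration 4: no outgoing edges from {n2}; recursion stops.
SUM(k) = 0 + 1 + 1 + 1 + 2 + 3 = 8.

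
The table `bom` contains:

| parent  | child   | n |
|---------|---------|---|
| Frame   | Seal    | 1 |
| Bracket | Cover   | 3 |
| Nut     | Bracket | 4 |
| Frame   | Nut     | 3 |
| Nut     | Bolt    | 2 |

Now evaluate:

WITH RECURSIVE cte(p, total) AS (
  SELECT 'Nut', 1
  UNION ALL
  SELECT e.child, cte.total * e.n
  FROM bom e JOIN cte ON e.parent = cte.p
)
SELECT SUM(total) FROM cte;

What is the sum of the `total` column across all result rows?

19

Base: (Nut, total=1).
Iteration 1: components of {Nut} -> Bolt = 1*2 = 2, Bracket = 1*4 = 4.
Iteration 2: components of {Bolt,Bracket} -> Cover = 4*3 = 12.
Iteration 3: no further components; recursion stops.
SUM(total) = 1 + 4 + 2 + 12 = 19.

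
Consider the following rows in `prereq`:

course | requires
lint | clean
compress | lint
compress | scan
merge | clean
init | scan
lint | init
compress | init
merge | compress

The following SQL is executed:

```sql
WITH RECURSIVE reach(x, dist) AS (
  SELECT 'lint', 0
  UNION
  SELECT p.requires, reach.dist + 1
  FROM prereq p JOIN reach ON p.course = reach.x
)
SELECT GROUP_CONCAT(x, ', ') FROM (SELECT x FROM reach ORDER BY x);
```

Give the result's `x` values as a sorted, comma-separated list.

clean, init, lint, scan

Base: (lint, dist=0).
Iteration 1: edges from {lint} -> (clean, dist=1), (init, dist=1).
Iteration 2: edges from {clean,init} -> (scan, dist=2).
Iteration 3: no outgoing edges from {scan}; recursion stops.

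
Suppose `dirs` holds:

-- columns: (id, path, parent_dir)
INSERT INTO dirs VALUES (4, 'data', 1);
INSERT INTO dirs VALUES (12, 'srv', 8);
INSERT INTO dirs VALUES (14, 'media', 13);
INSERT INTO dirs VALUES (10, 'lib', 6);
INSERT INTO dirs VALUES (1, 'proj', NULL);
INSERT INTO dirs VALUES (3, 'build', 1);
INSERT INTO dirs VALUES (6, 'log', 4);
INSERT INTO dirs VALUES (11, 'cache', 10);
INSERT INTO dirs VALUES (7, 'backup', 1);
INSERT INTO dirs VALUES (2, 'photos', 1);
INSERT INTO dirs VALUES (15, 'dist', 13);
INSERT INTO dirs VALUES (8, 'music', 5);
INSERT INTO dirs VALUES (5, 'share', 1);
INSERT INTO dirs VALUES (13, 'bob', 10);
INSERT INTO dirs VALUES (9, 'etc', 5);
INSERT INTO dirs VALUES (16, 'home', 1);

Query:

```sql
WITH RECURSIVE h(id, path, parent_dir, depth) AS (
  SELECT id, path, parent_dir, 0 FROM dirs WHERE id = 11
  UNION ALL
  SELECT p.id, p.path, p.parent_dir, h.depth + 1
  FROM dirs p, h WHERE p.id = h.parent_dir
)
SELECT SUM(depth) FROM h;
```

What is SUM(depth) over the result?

Base: id=11 (cache), parent_dir=10, depth 0.
Iteration 1: join on id=10 -> lib (id 10, parent_dir=6, depth 1).
Iteration 2: join on id=6 -> log (id 6, parent_dir=4, depth 2).
Iteration 3: join on id=4 -> data (id 4, parent_dir=1, depth 3).
Iteration 4: join on id=1 -> proj (id 1, parent_dir=NULL, depth 4).
Iteration 5: parent_dir is NULL; no match; recursion stops.
SUM(depth) = 0 + 1 + 2 + 3 + 4 = 10.

10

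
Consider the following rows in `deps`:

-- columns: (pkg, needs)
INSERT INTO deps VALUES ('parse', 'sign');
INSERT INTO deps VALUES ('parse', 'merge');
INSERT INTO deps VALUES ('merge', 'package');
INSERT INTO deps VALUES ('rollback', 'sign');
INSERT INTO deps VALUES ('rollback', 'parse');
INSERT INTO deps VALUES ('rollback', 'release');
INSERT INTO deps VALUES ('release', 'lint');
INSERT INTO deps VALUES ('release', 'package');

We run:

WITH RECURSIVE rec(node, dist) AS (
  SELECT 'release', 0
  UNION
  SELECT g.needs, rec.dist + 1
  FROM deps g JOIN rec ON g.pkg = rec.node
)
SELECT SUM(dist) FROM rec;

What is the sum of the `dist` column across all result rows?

Base: (release, dist=0).
Iteration 1: edges from {release} -> (lint, dist=1), (package, dist=1).
Iteration 2: no outgoing edges from {lint,package}; recursion stops.
SUM(dist) = 0 + 1 + 1 = 2.

2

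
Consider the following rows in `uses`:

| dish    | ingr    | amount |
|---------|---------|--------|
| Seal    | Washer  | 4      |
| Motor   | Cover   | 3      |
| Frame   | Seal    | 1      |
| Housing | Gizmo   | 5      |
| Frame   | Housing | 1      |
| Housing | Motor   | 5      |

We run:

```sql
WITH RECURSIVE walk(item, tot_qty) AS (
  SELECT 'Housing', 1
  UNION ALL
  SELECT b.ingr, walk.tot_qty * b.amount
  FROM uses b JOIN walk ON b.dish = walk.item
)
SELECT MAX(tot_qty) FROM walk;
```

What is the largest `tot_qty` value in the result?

15

Base: (Housing, tot_qty=1).
Iteration 1: components of {Housing} -> Gizmo = 1*5 = 5, Motor = 1*5 = 5.
Iteration 2: components of {Gizmo,Motor} -> Cover = 5*3 = 15.
Iteration 3: no further components; recursion stops.
tot_qty values: 1, 5, 5, 15; the maximum is 15.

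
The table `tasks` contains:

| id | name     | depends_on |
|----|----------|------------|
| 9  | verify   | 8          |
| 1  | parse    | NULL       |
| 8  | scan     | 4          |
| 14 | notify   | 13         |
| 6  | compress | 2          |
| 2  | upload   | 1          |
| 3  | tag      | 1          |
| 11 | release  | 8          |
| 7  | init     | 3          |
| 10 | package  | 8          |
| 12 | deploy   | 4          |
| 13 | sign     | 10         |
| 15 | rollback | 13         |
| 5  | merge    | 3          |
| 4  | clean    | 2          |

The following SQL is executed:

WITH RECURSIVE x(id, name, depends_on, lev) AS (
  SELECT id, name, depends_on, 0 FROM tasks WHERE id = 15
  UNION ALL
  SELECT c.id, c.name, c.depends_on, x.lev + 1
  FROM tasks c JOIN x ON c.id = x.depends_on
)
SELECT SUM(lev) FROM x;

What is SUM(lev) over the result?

Base: id=15 (rollback), depends_on=13, lev 0.
Iteration 1: join on id=13 -> sign (id 13, depends_on=10, lev 1).
Iteration 2: join on id=10 -> package (id 10, depends_on=8, lev 2).
Iteration 3: join on id=8 -> scan (id 8, depends_on=4, lev 3).
Iteration 4: join on id=4 -> clean (id 4, depends_on=2, lev 4).
Iteration 5: join on id=2 -> upload (id 2, depends_on=1, lev 5).
Iteration 6: join on id=1 -> parse (id 1, depends_on=NULL, lev 6).
Iteration 7: depends_on is NULL; no match; recursion stops.
SUM(lev) = 0 + 1 + 2 + 3 + 4 + 5 + 6 = 21.

21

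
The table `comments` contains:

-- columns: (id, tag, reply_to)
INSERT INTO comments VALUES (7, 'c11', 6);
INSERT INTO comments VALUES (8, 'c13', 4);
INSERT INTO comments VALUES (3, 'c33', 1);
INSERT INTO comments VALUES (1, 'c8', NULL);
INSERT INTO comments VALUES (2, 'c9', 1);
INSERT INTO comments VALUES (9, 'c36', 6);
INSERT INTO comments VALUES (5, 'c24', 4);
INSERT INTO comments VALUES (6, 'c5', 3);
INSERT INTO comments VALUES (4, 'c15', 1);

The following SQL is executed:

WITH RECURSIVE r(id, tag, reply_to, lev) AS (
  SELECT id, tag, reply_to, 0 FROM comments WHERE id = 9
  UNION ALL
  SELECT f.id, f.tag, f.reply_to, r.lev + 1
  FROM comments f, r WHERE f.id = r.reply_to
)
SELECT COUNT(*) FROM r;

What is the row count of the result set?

Base: id=9 (c36), reply_to=6, lev 0.
Iteration 1: join on id=6 -> c5 (id 6, reply_to=3, lev 1).
Iteration 2: join on id=3 -> c33 (id 3, reply_to=1, lev 2).
Iteration 3: join on id=1 -> c8 (id 1, reply_to=NULL, lev 3).
Iteration 4: reply_to is NULL; no match; recursion stops.
Total rows emitted: 4.

4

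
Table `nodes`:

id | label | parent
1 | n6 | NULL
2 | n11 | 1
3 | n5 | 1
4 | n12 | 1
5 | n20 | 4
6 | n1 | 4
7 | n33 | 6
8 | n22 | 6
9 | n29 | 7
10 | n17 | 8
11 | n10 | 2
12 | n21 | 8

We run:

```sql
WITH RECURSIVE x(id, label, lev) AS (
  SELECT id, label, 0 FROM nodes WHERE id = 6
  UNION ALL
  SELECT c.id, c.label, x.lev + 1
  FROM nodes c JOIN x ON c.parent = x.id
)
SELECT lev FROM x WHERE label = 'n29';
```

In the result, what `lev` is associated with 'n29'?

2

Base: id=6 (n1) at lev 0.
Iteration 1: rows with parent in {6} -> n33 (id 7, lev 1), n22 (id 8, lev 1).
Iteration 2: rows with parent in {7,8} -> n29 (id 9, lev 2), n17 (id 10, lev 2), n21 (id 12, lev 2).
Iteration 3: no rows with parent in {9,10,12}; recursion stops.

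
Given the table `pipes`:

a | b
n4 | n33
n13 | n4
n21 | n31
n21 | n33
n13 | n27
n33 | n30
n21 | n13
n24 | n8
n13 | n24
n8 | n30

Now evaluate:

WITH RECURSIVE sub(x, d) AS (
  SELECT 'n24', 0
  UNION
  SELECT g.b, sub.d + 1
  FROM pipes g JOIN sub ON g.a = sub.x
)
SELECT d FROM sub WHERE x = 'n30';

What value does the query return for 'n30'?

Base: (n24, d=0).
Iteration 1: edges from {n24} -> (n8, d=1).
Iteration 2: edges from {n8} -> (n30, d=2).
Iteration 3: no outgoing edges from {n30}; recursion stops.

2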